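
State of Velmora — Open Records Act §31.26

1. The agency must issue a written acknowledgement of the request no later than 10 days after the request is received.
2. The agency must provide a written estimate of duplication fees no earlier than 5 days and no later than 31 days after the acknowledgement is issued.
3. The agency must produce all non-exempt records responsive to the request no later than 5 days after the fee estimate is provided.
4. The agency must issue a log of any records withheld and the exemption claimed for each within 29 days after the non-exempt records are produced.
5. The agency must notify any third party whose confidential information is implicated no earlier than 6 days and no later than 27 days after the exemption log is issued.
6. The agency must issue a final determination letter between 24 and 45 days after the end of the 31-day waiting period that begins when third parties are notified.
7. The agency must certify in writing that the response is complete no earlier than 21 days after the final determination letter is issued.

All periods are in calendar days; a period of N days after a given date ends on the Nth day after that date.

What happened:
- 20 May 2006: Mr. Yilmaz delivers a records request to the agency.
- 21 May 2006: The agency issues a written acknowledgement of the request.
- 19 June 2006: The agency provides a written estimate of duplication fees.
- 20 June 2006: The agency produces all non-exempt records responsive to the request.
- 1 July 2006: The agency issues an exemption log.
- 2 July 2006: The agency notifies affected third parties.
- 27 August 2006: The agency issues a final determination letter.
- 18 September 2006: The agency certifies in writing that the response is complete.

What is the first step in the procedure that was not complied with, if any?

Step 1 — counting 10 days from 20 May 2006 (when the request is received) gives a deadline of 30 May 2006; done 21 May 2006 — timely.
Step 2 — 5 and 31 days from 21 May 2006 (when the acknowledgement is issued) are 26 May 2006 and 21 June 2006 respectively; 19 June 2006 falls inside that range.
Step 3 — counting 5 days from 19 June 2006 (when the fee estimate is provided) gives a deadline of 24 June 2006; done 20 June 2006 — timely.
Step 4 — counting 29 days from 20 June 2006 (when the non-exempt records are produced) gives a deadline of 19 July 2006; completed 1 July 2006, before the deadline.
Step 5 — 6 and 27 days from 1 July 2006 (when the exemption log is issued) are 7 July 2006 and 28 July 2006 respectively; done 2 July 2006 — 5 days before the window opened.
The procedure was therefore not followed at step 5.

Step 5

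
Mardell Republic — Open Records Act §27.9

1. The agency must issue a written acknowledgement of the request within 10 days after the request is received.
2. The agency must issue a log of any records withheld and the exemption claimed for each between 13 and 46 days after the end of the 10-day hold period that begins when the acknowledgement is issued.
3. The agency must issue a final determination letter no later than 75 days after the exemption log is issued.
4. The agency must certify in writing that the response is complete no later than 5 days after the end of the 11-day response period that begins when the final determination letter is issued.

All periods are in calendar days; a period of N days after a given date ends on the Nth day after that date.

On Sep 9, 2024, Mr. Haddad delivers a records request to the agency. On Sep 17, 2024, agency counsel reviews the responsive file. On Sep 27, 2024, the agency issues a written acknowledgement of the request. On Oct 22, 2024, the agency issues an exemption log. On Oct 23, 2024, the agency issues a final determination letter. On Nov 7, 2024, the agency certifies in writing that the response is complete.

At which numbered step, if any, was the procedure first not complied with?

Step 1

Step 1 — counting 10 days from Sep 9, 2024 (when the request is received) gives a deadline of Sep 19, 2024; done Sep 27, 2024 — 8 days late.
That is the first point of non-compliance.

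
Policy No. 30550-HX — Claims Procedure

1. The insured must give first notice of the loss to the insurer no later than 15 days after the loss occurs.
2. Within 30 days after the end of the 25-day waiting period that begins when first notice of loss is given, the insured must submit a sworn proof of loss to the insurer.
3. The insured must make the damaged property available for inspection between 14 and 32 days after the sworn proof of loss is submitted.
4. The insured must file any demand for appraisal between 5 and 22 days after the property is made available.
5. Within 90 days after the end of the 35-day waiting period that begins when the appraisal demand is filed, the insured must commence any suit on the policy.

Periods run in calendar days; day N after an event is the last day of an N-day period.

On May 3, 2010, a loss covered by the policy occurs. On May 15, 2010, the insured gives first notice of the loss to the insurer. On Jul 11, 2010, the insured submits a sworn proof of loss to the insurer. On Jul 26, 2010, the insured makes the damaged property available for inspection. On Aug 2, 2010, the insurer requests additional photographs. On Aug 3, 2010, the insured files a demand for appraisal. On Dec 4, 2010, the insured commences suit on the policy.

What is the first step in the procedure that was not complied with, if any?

Step 2

(1) due by May 3, 2010 + 15 days = May 18, 2010; May 15, 2010 is within that limit.
(2) due by Jun 9, 2010 + 30 days = Jul 9, 2010; Jul 11, 2010 misses that deadline by 2 days.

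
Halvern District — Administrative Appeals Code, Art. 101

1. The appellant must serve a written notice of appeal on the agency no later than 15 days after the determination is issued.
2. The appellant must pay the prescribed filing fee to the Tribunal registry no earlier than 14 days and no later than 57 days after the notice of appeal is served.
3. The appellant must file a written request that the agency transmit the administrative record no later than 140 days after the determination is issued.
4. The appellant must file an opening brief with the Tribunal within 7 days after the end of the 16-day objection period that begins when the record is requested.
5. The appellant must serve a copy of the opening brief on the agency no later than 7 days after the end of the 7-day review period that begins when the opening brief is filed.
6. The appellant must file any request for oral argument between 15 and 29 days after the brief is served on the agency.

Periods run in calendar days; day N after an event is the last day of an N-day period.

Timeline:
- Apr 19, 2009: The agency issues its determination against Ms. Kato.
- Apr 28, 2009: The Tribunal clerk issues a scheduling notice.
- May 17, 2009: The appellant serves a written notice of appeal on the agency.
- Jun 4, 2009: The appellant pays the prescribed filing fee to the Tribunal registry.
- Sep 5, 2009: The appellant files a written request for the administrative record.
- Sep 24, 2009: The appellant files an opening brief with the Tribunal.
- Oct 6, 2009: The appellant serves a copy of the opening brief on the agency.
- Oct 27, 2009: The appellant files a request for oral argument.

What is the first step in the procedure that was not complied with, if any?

Step 1

Step 1: 15 days after Apr 19, 2009 (when the determination is issued) is May 4, 2009; not done until May 17, 2009, 13 days after the deadline.
The procedure was therefore not followed at step 1.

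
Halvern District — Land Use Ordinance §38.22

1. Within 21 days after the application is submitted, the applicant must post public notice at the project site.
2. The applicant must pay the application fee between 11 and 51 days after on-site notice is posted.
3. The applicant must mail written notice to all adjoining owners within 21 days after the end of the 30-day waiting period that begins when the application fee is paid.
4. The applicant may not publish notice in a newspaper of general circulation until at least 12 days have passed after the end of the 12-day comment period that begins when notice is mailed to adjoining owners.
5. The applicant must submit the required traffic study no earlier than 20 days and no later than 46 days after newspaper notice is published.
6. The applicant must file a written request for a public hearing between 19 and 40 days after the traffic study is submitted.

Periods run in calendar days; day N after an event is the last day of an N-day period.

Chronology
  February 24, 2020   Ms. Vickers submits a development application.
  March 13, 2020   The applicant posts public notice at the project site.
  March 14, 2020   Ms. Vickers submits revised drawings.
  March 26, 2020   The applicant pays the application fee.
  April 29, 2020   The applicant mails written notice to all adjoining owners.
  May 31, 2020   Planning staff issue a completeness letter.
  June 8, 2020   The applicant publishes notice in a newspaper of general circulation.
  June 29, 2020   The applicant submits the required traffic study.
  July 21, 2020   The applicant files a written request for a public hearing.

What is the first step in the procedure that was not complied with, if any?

None — every step was satisfied

Step 1 — counting 21 days from February 24, 2020 (when the application is submitted) gives a deadline of March 16, 2020; completed March 13, 2020, before the deadline.
Step 2 — 11 and 51 days from March 13, 2020 (when on-site notice is posted) are March 24, 2020 and May 3, 2020 respectively; done March 26, 2020, which is between those dates.
Step 3 — counting 21 days from April 25, 2020 (end of the 30-day waiting period, which began when the application fee is paid on March 26, 2020) gives a deadline of May 16, 2020; completed April 29, 2020, before the deadline.
Step 4 — must wait 12 days from May 11, 2020 (end of the 12-day comment period, which began when notice is mailed to adjoining owners on April 29, 2020), so not before May 23, 2020; done June 8, 2020, after the minimum wait.
Step 5 — 20 and 46 days from June 8, 2020 (when newspaper notice is published) are June 28, 2020 and July 24, 2020 respectively; done June 29, 2020, which is between those dates.
Step 6 — 19 and 40 days from June 29, 2020 (when the traffic study is submitted) are July 18, 2020 and August 8, 2020 respectively; done July 21, 2020 — within the window.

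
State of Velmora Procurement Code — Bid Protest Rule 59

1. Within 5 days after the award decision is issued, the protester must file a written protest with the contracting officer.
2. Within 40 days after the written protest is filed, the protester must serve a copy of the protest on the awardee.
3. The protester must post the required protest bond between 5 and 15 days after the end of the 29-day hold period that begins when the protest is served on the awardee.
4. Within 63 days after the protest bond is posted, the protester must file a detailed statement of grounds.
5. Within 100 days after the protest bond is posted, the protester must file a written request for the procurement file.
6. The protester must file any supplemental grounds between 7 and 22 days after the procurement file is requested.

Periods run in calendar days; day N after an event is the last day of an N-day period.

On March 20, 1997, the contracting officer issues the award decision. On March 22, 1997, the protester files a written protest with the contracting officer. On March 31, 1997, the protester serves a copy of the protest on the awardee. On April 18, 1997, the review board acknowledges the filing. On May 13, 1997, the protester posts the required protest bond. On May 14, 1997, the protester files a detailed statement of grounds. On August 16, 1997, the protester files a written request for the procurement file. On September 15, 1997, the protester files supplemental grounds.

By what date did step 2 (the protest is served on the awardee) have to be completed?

May 1, 1997

Step 2 runs from March 22, 1997, when the written protest is filed. 40 days after March 22, 1997 is May 1, 1997.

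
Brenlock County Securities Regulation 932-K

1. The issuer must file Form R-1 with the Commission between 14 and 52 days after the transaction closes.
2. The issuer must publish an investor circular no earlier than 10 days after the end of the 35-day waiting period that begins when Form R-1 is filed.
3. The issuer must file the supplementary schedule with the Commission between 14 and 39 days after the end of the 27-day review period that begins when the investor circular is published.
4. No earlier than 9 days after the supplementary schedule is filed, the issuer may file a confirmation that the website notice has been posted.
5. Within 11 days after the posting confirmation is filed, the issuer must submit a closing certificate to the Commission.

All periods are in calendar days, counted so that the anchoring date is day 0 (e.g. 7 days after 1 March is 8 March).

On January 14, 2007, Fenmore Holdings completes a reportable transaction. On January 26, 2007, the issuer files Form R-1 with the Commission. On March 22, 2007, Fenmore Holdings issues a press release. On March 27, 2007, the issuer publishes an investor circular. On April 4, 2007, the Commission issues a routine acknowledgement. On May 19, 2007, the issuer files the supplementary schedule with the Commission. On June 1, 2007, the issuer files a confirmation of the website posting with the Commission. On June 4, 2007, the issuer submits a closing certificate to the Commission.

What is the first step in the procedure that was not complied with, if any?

Step 1: the window is 14–52 days after January 14, 2007 (when the transaction closes), so January 28, 2007 through March 7, 2007; done January 26, 2007 — 2 days before the window opened.
No need to go further; step 1 was not satisfied.

Step 1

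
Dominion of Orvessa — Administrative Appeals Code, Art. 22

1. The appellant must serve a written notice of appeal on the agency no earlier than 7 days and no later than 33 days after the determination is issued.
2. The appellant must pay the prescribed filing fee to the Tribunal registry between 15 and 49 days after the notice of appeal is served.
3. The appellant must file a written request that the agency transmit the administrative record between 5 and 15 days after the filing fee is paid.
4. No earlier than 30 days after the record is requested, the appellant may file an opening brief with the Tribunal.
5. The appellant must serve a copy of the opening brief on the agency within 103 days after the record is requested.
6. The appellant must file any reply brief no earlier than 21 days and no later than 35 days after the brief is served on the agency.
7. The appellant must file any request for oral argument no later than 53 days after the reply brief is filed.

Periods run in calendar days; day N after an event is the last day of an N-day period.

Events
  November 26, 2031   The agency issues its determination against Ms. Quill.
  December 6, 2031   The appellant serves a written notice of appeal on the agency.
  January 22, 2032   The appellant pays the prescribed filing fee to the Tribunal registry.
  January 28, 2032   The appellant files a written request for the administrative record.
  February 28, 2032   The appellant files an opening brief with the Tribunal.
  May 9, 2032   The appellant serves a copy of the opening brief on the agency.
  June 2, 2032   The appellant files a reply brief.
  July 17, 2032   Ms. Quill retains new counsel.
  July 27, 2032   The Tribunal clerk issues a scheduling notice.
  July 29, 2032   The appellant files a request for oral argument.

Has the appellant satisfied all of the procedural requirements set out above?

No

(1) the permitted window runs from November 26, 2031 + 7 = December 3, 2031 to November 26, 2031 + 33 = December 29, 2031; December 6, 2031 falls inside that range.
(2) the permitted window runs from December 6, 2031 + 15 = December 21, 2031 to December 6, 2031 + 49 = January 24, 2032; January 22, 2032 falls inside that range.
(3) the permitted window runs from January 22, 2032 + 5 = January 27, 2032 to January 22, 2032 + 15 = February 6, 2032; done January 28, 2032 — within the window.
(4) permitted from January 28, 2032 + 30 days = February 27, 2032 onward; done February 28, 2032 — permitted.
(5) due by January 28, 2032 + 103 days = May 10, 2032; completed May 9, 2032, before the deadline.
(6) the permitted window runs from May 9, 2032 + 21 = May 30, 2032 to May 9, 2032 + 35 = June 13, 2032; done June 2, 2032 — within the window.
(7) due by June 2, 2032 + 53 days = July 25, 2032; July 29, 2032 misses that deadline by 4 days.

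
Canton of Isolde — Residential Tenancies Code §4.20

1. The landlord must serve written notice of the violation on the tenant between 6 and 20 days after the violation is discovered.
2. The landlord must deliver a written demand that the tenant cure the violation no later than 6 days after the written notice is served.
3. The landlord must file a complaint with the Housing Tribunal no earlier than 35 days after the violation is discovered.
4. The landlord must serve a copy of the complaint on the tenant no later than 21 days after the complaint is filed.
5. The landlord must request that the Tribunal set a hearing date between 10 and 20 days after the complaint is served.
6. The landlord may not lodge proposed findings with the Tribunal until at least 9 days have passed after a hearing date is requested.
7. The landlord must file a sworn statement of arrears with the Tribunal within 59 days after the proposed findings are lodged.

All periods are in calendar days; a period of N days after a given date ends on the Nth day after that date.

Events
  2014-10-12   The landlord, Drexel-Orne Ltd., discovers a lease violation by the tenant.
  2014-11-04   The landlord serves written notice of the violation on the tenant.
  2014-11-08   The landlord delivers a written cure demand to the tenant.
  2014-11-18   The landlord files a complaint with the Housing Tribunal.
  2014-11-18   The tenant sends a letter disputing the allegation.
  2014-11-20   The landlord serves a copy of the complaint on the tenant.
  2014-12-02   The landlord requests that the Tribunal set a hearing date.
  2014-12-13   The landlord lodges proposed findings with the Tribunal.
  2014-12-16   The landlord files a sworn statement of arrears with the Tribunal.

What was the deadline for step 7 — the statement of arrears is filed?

2015-02-10

Step 7 runs from 2014-12-13, when the proposed findings are lodged. 59 days after 2014-12-13 is 2015-02-10.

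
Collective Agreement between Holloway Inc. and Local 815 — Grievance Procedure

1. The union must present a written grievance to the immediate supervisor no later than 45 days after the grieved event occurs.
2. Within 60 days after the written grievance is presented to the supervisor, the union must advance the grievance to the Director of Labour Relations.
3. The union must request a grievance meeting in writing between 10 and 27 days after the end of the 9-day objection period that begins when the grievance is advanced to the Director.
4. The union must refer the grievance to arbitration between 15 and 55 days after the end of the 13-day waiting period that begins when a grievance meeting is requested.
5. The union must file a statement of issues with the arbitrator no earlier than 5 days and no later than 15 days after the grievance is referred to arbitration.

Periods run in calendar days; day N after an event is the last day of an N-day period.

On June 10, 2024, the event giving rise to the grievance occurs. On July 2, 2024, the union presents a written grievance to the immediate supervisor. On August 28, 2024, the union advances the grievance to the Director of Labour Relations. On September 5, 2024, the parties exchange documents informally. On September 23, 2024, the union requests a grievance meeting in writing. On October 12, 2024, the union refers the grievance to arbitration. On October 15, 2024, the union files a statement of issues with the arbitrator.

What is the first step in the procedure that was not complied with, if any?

Step 4

Step 1: 45 days after June 10, 2024 (when the grieved event occurs) is July 25, 2024; done July 2, 2024 — timely.
Step 2: 60 days after July 2, 2024 (when the written grievance is presented to the supervisor) is August 31, 2024; August 28, 2024 is within that limit.
Step 3: the window is 10–27 days after September 6, 2024 (end of the 9-day objection period, which began when the grievance is advanced to the Director on August 28, 2024), so September 16, 2024 through October 3, 2024; done September 23, 2024 — within the window.
Step 4: the window is 15–55 days after October 6, 2024 (end of the 13-day waiting period, which began when a grievance meeting is requested on September 23, 2024), so October 21, 2024 through November 30, 2024; done October 12, 2024 — 9 days before the window opened.
Later steps need not be reached.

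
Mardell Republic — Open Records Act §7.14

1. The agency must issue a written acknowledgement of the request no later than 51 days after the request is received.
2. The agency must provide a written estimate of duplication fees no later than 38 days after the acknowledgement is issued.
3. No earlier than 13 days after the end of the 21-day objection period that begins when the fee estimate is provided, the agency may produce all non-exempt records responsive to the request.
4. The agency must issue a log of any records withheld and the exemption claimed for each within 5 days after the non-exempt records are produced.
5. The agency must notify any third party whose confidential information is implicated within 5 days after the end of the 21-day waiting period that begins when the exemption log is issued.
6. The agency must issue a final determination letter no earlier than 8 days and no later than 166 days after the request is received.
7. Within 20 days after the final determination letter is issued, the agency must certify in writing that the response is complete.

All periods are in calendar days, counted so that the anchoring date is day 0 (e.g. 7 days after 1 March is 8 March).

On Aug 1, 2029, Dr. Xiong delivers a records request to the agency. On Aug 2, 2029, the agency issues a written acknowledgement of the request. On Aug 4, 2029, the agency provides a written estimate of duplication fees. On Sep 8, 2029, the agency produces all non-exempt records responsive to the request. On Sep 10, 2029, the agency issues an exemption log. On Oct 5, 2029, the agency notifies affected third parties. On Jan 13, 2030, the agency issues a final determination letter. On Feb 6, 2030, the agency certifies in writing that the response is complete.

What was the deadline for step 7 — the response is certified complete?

Step 7 runs from Jan 13, 2030, when the final determination letter is issued. 20 days after Jan 13, 2030 is Feb 2, 2030.

Feb 2, 2030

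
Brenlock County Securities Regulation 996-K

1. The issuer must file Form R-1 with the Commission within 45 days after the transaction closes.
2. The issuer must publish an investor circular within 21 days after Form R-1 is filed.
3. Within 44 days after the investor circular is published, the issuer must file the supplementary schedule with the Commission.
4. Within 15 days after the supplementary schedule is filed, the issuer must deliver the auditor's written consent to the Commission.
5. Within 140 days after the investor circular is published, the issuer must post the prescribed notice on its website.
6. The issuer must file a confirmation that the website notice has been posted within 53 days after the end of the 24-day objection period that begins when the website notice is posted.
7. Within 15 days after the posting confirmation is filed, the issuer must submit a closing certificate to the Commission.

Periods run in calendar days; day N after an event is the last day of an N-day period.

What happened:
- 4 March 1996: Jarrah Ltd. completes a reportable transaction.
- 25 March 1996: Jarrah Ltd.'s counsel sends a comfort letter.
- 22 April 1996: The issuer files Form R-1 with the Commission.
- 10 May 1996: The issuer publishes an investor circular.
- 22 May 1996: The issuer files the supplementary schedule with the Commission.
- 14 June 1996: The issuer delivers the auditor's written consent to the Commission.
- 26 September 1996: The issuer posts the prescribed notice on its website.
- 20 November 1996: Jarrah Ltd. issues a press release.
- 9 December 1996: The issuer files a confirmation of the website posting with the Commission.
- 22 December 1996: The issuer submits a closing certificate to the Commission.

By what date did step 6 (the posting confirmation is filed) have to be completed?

12 December 1996

The website notice is posted on 26 September 1996; the 24-day objection period therefore ends 20 October 1996, and step 6 runs from that date. 53 days after 20 October 1996 is 12 December 1996.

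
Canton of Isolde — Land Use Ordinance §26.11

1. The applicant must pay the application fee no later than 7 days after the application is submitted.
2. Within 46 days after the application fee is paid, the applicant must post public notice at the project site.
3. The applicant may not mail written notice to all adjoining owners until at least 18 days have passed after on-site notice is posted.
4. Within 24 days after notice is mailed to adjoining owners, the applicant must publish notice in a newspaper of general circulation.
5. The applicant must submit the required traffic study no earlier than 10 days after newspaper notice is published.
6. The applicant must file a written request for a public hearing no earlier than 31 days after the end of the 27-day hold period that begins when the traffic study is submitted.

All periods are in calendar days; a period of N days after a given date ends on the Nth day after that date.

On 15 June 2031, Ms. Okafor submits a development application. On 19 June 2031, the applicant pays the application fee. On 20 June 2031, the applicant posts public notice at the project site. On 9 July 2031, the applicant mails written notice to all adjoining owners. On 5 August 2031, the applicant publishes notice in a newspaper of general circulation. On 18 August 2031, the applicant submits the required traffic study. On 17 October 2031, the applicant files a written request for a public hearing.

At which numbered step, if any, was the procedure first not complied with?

Step 1: 7 days after 15 June 2031 (when the application is submitted) is 22 June 2031; done 19 June 2031 — timely.
Step 2: 46 days after 19 June 2031 (when the application fee is paid) is 4 August 2031; 20 June 2031 is within that limit.
Step 3: the earliest permitted date is 18 days after 20 June 2031 (when on-site notice is posted), i.e. 8 July 2031; done 9 July 2031, after the minimum wait.
Step 4: 24 days after 9 July 2031 (when notice is mailed to adjoining owners) is 2 August 2031; 5 August 2031 misses that deadline by 3 days.
No need to go further; step 4 was not satisfied.

Step 4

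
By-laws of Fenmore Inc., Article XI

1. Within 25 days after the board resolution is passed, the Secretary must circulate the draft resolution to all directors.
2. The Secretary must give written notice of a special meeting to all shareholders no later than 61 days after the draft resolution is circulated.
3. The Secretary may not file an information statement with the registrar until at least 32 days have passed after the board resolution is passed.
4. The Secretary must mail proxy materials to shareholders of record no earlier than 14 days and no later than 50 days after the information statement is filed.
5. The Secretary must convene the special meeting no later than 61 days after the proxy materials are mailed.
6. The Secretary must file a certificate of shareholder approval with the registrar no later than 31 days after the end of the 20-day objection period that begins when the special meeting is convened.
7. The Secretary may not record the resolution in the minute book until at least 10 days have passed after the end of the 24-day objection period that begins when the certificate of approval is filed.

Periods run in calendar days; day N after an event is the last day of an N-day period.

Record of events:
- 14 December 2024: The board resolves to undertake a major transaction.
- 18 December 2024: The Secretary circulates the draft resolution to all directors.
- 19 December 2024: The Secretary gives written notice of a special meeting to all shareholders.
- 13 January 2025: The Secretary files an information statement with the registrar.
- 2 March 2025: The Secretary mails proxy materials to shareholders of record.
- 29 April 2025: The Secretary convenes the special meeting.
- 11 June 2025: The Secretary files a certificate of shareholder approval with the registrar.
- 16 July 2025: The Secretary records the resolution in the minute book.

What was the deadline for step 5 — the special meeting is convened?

2 May 2025

Step 5 runs from 2 March 2025, when the proxy materials are mailed. 61 days after 2 March 2025 is 2 May 2025.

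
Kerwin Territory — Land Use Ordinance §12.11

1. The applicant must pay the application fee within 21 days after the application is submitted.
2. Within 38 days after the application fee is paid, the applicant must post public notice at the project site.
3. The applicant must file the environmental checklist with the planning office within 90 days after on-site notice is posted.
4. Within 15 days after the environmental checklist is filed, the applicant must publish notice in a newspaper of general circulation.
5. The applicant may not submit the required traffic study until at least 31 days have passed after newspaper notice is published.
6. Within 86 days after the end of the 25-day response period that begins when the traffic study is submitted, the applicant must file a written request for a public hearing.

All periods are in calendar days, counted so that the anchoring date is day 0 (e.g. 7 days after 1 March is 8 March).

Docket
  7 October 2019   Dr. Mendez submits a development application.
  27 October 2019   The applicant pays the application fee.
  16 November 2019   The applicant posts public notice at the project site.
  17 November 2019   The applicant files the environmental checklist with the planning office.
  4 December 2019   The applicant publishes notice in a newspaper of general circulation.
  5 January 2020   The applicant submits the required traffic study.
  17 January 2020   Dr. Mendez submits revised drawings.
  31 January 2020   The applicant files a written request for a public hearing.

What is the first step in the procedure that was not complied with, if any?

Step 1 — counting 21 days from 7 October 2019 (when the application is submitted) gives a deadline of 28 October 2019; 27 October 2019 is within that limit.
Step 2 — counting 38 days from 27 October 2019 (when the application fee is paid) gives a deadline of 4 December 2019; completed 16 November 2019, before the deadline.
Step 3 — counting 90 days from 16 November 2019 (when on-site notice is posted) gives a deadline of 14 February 2020; 17 November 2019 is within that limit.
Step 4 — counting 15 days from 17 November 2019 (when the environmental checklist is filed) gives a deadline of 2 December 2019; done 4 December 2019 — 2 days late.
Later steps need not be reached.

Step 4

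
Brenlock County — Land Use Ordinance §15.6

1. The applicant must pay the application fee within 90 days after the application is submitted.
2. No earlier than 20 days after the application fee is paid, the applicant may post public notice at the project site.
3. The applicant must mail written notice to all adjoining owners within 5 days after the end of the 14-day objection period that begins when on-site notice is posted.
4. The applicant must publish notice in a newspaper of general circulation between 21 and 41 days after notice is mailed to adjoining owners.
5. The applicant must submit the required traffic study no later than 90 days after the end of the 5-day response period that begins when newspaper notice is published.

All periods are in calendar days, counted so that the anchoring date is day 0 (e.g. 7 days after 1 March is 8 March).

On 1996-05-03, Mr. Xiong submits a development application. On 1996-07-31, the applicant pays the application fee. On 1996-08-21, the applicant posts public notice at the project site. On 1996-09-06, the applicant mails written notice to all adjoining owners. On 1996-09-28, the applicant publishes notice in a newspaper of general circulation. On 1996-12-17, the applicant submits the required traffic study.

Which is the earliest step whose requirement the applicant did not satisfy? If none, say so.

None — every step was satisfied

(1) due by 1996-05-03 + 90 days = 1996-08-01; done 1996-07-31 — timely.
(2) permitted from 1996-07-31 + 20 days = 1996-08-20 onward; 1996-08-21 is on or after that date.
(3) due by 1996-09-04 + 5 days = 1996-09-09; completed 1996-09-06, before the deadline.
(4) the permitted window runs from 1996-09-06 + 21 = 1996-09-27 to 1996-09-06 + 41 = 1996-10-17; 1996-09-28 falls inside that range.
(5) due by 1996-10-03 + 90 days = 1997-01-01; done 1996-12-17 — timely.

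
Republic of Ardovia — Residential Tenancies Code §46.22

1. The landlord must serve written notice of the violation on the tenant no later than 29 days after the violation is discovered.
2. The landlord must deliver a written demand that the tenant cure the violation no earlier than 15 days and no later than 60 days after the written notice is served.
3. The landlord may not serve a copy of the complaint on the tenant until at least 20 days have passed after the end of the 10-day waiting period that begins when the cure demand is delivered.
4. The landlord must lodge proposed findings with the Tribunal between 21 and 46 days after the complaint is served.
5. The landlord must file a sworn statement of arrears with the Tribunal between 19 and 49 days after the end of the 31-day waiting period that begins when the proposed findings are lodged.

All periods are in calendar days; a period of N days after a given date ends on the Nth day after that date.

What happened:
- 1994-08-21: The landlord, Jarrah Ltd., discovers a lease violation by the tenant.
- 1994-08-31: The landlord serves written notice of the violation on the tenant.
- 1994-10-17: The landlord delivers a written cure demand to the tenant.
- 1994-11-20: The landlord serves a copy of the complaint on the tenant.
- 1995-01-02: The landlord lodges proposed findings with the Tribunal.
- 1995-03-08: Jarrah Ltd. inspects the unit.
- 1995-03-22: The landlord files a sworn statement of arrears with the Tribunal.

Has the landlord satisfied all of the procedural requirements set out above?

Step 1 — counting 29 days from 1994-08-21 (when the violation is discovered) gives a deadline of 1994-09-19; done 1994-08-31 — timely.
Step 2 — 15 and 60 days from 1994-08-31 (when the written notice is served) are 1994-09-15 and 1994-10-30 respectively; done 1994-10-17, which is between those dates.
Step 3 — must wait 20 days from 1994-10-27 (end of the 10-day waiting period, which began when the cure demand is delivered on 1994-10-17), so not before 1994-11-16; done 1994-11-20 — permitted.
Step 4 — 21 and 46 days from 1994-11-20 (when the complaint is served) are 1994-12-11 and 1995-01-05 respectively; done 1995-01-02, which is between those dates.
Step 5 — 19 and 49 days from 1995-02-02 (end of the 31-day waiting period, which began when the proposed findings are lodged on 1995-01-02) are 1995-02-21 and 1995-03-23 respectively; done 1995-03-22, which is between those dates.

Yes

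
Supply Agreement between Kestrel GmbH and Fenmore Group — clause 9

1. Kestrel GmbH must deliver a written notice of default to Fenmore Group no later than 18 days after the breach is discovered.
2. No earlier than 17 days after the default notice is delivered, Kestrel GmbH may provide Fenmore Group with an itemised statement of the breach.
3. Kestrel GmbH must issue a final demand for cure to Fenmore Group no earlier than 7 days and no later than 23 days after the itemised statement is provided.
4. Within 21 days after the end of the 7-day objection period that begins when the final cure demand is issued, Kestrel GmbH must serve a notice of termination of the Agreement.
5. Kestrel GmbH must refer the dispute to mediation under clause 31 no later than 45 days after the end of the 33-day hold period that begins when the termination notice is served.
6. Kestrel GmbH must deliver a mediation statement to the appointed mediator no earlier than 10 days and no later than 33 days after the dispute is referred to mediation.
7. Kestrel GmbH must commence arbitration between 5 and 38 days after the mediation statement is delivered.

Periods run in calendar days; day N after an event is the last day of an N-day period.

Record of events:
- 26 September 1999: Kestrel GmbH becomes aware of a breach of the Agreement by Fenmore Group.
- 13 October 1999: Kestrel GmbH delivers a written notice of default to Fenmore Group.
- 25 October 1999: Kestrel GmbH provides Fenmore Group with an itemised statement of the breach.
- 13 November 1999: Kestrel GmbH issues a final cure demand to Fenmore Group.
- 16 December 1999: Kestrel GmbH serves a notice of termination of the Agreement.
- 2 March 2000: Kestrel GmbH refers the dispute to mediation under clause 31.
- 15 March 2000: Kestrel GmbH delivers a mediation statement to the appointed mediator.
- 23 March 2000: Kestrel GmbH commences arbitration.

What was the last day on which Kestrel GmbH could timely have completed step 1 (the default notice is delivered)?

14 October 1999

Step 1 runs from 26 September 1999, when the breach is discovered. 18 days after 26 September 1999 is 14 October 1999.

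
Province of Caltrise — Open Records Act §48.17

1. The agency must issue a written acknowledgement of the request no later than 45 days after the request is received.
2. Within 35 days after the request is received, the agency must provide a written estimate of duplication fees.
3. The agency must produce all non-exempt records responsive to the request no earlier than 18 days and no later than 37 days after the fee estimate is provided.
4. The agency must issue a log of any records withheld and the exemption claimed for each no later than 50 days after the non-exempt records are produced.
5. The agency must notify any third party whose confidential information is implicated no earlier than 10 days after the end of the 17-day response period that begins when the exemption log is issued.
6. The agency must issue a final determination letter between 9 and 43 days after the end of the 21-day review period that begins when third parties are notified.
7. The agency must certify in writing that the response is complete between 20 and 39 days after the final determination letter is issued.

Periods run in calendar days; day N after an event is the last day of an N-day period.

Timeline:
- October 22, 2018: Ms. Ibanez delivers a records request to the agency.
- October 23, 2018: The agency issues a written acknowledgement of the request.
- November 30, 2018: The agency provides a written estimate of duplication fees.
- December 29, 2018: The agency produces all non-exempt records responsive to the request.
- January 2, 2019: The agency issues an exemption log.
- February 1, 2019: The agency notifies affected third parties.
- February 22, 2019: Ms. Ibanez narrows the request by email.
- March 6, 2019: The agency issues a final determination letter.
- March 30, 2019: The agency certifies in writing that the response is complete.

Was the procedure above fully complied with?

(1) due by October 22, 2018 + 45 days = December 6, 2018; October 23, 2018 is within that limit.
(2) due by October 22, 2018 + 35 days = November 26, 2018; November 30, 2018 misses that deadline by 4 days.

No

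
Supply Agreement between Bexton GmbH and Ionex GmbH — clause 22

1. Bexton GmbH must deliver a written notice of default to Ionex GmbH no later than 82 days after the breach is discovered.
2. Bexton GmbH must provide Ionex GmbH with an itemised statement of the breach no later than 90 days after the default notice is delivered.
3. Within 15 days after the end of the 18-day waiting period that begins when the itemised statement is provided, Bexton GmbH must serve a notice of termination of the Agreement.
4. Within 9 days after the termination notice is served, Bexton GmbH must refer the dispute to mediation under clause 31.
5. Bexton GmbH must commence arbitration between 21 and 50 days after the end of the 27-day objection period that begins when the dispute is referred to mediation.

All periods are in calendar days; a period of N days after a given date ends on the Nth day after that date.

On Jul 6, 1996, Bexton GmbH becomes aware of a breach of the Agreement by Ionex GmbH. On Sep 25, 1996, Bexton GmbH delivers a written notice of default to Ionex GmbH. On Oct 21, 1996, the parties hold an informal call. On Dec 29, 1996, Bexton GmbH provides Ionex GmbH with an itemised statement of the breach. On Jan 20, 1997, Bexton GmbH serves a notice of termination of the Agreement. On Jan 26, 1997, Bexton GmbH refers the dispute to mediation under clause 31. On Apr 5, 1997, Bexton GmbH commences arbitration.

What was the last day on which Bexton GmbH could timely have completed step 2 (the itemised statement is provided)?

Dec 24, 1996

Step 2 runs from Sep 25, 1996, when the default notice is delivered. 90 days after Sep 25, 1996 is Dec 24, 1996.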